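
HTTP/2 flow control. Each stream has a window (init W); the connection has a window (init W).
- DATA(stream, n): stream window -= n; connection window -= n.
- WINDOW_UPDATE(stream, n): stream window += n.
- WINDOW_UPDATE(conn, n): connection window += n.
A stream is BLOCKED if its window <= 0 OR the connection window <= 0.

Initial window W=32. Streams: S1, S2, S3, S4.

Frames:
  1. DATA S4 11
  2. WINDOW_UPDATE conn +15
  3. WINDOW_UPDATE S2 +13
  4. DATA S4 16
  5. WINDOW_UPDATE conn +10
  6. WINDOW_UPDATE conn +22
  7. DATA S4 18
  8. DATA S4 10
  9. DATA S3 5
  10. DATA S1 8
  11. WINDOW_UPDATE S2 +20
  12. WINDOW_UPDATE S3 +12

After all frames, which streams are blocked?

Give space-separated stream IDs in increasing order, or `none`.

Answer: S4

Derivation:
Op 1: conn=21 S1=32 S2=32 S3=32 S4=21 blocked=[]
Op 2: conn=36 S1=32 S2=32 S3=32 S4=21 blocked=[]
Op 3: conn=36 S1=32 S2=45 S3=32 S4=21 blocked=[]
Op 4: conn=20 S1=32 S2=45 S3=32 S4=5 blocked=[]
Op 5: conn=30 S1=32 S2=45 S3=32 S4=5 blocked=[]
Op 6: conn=52 S1=32 S2=45 S3=32 S4=5 blocked=[]
Op 7: conn=34 S1=32 S2=45 S3=32 S4=-13 blocked=[4]
Op 8: conn=24 S1=32 S2=45 S3=32 S4=-23 blocked=[4]
Op 9: conn=19 S1=32 S2=45 S3=27 S4=-23 blocked=[4]
Op 10: conn=11 S1=24 S2=45 S3=27 S4=-23 blocked=[4]
Op 11: conn=11 S1=24 S2=65 S3=27 S4=-23 blocked=[4]
Op 12: conn=11 S1=24 S2=65 S3=39 S4=-23 blocked=[4]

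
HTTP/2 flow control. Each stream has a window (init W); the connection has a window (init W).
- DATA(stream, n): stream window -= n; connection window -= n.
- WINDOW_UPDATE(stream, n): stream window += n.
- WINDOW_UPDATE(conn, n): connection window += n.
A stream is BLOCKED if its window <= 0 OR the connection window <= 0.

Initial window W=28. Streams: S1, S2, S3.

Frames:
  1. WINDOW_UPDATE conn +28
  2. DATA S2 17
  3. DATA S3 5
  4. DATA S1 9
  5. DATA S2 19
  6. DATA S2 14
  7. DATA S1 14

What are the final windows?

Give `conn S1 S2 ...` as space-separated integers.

Op 1: conn=56 S1=28 S2=28 S3=28 blocked=[]
Op 2: conn=39 S1=28 S2=11 S3=28 blocked=[]
Op 3: conn=34 S1=28 S2=11 S3=23 blocked=[]
Op 4: conn=25 S1=19 S2=11 S3=23 blocked=[]
Op 5: conn=6 S1=19 S2=-8 S3=23 blocked=[2]
Op 6: conn=-8 S1=19 S2=-22 S3=23 blocked=[1, 2, 3]
Op 7: conn=-22 S1=5 S2=-22 S3=23 blocked=[1, 2, 3]

Answer: -22 5 -22 23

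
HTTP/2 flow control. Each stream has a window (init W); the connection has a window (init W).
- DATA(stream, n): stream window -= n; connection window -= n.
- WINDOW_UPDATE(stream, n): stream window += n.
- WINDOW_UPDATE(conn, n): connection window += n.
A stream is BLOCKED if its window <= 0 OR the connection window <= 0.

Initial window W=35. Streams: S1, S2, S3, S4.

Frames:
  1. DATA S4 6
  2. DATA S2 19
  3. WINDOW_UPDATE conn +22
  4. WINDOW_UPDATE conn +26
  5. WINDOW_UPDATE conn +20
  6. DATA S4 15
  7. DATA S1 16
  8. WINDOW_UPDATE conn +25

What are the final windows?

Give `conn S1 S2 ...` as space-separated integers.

Answer: 72 19 16 35 14

Derivation:
Op 1: conn=29 S1=35 S2=35 S3=35 S4=29 blocked=[]
Op 2: conn=10 S1=35 S2=16 S3=35 S4=29 blocked=[]
Op 3: conn=32 S1=35 S2=16 S3=35 S4=29 blocked=[]
Op 4: conn=58 S1=35 S2=16 S3=35 S4=29 blocked=[]
Op 5: conn=78 S1=35 S2=16 S3=35 S4=29 blocked=[]
Op 6: conn=63 S1=35 S2=16 S3=35 S4=14 blocked=[]
Op 7: conn=47 S1=19 S2=16 S3=35 S4=14 blocked=[]
Op 8: conn=72 S1=19 S2=16 S3=35 S4=14 blocked=[]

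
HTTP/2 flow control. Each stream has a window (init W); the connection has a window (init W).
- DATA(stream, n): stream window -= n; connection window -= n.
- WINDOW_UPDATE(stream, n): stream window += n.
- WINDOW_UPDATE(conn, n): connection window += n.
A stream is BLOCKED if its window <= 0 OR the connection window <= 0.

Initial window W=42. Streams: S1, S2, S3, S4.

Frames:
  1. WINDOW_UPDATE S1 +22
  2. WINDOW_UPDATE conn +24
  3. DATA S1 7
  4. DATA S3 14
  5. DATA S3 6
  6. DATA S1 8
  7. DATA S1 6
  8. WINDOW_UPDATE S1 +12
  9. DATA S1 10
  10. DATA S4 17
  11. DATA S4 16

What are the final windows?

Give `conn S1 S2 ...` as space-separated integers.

Answer: -18 45 42 22 9

Derivation:
Op 1: conn=42 S1=64 S2=42 S3=42 S4=42 blocked=[]
Op 2: conn=66 S1=64 S2=42 S3=42 S4=42 blocked=[]
Op 3: conn=59 S1=57 S2=42 S3=42 S4=42 blocked=[]
Op 4: conn=45 S1=57 S2=42 S3=28 S4=42 blocked=[]
Op 5: conn=39 S1=57 S2=42 S3=22 S4=42 blocked=[]
Op 6: conn=31 S1=49 S2=42 S3=22 S4=42 blocked=[]
Op 7: conn=25 S1=43 S2=42 S3=22 S4=42 blocked=[]
Op 8: conn=25 S1=55 S2=42 S3=22 S4=42 blocked=[]
Op 9: conn=15 S1=45 S2=42 S3=22 S4=42 blocked=[]
Op 10: conn=-2 S1=45 S2=42 S3=22 S4=25 blocked=[1, 2, 3, 4]
Op 11: conn=-18 S1=45 S2=42 S3=22 S4=9 blocked=[1, 2, 3, 4]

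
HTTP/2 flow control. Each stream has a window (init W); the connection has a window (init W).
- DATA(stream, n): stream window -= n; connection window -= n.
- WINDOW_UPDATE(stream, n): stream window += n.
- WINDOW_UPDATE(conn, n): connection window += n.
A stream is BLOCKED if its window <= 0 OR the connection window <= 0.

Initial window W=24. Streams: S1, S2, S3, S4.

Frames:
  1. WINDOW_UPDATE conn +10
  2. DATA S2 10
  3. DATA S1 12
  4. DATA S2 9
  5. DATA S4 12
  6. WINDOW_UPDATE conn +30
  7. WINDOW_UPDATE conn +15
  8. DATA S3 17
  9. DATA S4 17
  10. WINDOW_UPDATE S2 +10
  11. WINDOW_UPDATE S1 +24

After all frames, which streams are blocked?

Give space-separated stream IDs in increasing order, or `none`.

Op 1: conn=34 S1=24 S2=24 S3=24 S4=24 blocked=[]
Op 2: conn=24 S1=24 S2=14 S3=24 S4=24 blocked=[]
Op 3: conn=12 S1=12 S2=14 S3=24 S4=24 blocked=[]
Op 4: conn=3 S1=12 S2=5 S3=24 S4=24 blocked=[]
Op 5: conn=-9 S1=12 S2=5 S3=24 S4=12 blocked=[1, 2, 3, 4]
Op 6: conn=21 S1=12 S2=5 S3=24 S4=12 blocked=[]
Op 7: conn=36 S1=12 S2=5 S3=24 S4=12 blocked=[]
Op 8: conn=19 S1=12 S2=5 S3=7 S4=12 blocked=[]
Op 9: conn=2 S1=12 S2=5 S3=7 S4=-5 blocked=[4]
Op 10: conn=2 S1=12 S2=15 S3=7 S4=-5 blocked=[4]
Op 11: conn=2 S1=36 S2=15 S3=7 S4=-5 blocked=[4]

Answer: S4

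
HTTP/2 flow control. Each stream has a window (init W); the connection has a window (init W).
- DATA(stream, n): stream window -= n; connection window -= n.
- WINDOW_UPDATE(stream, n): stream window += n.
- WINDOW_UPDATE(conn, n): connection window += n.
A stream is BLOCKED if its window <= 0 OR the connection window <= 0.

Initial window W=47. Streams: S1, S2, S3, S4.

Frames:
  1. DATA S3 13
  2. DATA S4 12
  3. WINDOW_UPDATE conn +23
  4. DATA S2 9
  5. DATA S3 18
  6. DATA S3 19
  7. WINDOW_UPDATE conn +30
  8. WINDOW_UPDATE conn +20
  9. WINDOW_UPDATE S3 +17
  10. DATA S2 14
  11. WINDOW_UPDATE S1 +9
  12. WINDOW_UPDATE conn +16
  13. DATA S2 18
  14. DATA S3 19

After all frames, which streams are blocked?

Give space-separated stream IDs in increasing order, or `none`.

Op 1: conn=34 S1=47 S2=47 S3=34 S4=47 blocked=[]
Op 2: conn=22 S1=47 S2=47 S3=34 S4=35 blocked=[]
Op 3: conn=45 S1=47 S2=47 S3=34 S4=35 blocked=[]
Op 4: conn=36 S1=47 S2=38 S3=34 S4=35 blocked=[]
Op 5: conn=18 S1=47 S2=38 S3=16 S4=35 blocked=[]
Op 6: conn=-1 S1=47 S2=38 S3=-3 S4=35 blocked=[1, 2, 3, 4]
Op 7: conn=29 S1=47 S2=38 S3=-3 S4=35 blocked=[3]
Op 8: conn=49 S1=47 S2=38 S3=-3 S4=35 blocked=[3]
Op 9: conn=49 S1=47 S2=38 S3=14 S4=35 blocked=[]
Op 10: conn=35 S1=47 S2=24 S3=14 S4=35 blocked=[]
Op 11: conn=35 S1=56 S2=24 S3=14 S4=35 blocked=[]
Op 12: conn=51 S1=56 S2=24 S3=14 S4=35 blocked=[]
Op 13: conn=33 S1=56 S2=6 S3=14 S4=35 blocked=[]
Op 14: conn=14 S1=56 S2=6 S3=-5 S4=35 blocked=[3]

Answer: S3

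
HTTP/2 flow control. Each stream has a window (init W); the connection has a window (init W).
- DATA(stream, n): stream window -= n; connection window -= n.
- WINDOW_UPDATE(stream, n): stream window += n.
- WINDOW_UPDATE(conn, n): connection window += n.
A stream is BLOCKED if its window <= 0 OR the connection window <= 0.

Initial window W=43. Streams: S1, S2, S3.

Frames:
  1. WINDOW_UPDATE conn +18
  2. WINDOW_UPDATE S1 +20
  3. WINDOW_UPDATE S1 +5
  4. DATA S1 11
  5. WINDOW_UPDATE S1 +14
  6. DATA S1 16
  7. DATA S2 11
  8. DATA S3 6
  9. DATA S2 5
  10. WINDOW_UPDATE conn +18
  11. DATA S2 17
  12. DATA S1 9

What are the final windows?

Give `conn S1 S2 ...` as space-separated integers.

Answer: 4 46 10 37

Derivation:
Op 1: conn=61 S1=43 S2=43 S3=43 blocked=[]
Op 2: conn=61 S1=63 S2=43 S3=43 blocked=[]
Op 3: conn=61 S1=68 S2=43 S3=43 blocked=[]
Op 4: conn=50 S1=57 S2=43 S3=43 blocked=[]
Op 5: conn=50 S1=71 S2=43 S3=43 blocked=[]
Op 6: conn=34 S1=55 S2=43 S3=43 blocked=[]
Op 7: conn=23 S1=55 S2=32 S3=43 blocked=[]
Op 8: conn=17 S1=55 S2=32 S3=37 blocked=[]
Op 9: conn=12 S1=55 S2=27 S3=37 blocked=[]
Op 10: conn=30 S1=55 S2=27 S3=37 blocked=[]
Op 11: conn=13 S1=55 S2=10 S3=37 blocked=[]
Op 12: conn=4 S1=46 S2=10 S3=37 blocked=[]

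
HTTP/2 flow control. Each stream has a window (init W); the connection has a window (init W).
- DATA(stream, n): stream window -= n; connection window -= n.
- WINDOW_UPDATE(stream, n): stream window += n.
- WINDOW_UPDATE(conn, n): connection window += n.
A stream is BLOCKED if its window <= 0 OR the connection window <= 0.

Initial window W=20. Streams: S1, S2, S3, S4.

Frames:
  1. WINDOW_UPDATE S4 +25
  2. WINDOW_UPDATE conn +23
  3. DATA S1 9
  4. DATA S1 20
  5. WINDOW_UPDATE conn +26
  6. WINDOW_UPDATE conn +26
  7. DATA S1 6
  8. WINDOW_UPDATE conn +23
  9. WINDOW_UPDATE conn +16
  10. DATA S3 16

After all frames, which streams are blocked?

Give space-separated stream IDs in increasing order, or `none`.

Answer: S1

Derivation:
Op 1: conn=20 S1=20 S2=20 S3=20 S4=45 blocked=[]
Op 2: conn=43 S1=20 S2=20 S3=20 S4=45 blocked=[]
Op 3: conn=34 S1=11 S2=20 S3=20 S4=45 blocked=[]
Op 4: conn=14 S1=-9 S2=20 S3=20 S4=45 blocked=[1]
Op 5: conn=40 S1=-9 S2=20 S3=20 S4=45 blocked=[1]
Op 6: conn=66 S1=-9 S2=20 S3=20 S4=45 blocked=[1]
Op 7: conn=60 S1=-15 S2=20 S3=20 S4=45 blocked=[1]
Op 8: conn=83 S1=-15 S2=20 S3=20 S4=45 blocked=[1]
Op 9: conn=99 S1=-15 S2=20 S3=20 S4=45 blocked=[1]
Op 10: conn=83 S1=-15 S2=20 S3=4 S4=45 blocked=[1]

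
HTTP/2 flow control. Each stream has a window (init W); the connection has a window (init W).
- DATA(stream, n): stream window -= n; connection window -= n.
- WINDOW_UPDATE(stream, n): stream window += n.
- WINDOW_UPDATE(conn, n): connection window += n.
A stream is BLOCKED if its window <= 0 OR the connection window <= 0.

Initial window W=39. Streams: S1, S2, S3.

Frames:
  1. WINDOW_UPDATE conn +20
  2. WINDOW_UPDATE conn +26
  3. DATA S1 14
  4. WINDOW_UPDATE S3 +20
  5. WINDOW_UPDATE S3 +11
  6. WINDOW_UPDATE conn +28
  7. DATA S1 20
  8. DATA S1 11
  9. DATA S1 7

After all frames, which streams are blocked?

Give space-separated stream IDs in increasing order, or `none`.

Op 1: conn=59 S1=39 S2=39 S3=39 blocked=[]
Op 2: conn=85 S1=39 S2=39 S3=39 blocked=[]
Op 3: conn=71 S1=25 S2=39 S3=39 blocked=[]
Op 4: conn=71 S1=25 S2=39 S3=59 blocked=[]
Op 5: conn=71 S1=25 S2=39 S3=70 blocked=[]
Op 6: conn=99 S1=25 S2=39 S3=70 blocked=[]
Op 7: conn=79 S1=5 S2=39 S3=70 blocked=[]
Op 8: conn=68 S1=-6 S2=39 S3=70 blocked=[1]
Op 9: conn=61 S1=-13 S2=39 S3=70 blocked=[1]

Answer: S1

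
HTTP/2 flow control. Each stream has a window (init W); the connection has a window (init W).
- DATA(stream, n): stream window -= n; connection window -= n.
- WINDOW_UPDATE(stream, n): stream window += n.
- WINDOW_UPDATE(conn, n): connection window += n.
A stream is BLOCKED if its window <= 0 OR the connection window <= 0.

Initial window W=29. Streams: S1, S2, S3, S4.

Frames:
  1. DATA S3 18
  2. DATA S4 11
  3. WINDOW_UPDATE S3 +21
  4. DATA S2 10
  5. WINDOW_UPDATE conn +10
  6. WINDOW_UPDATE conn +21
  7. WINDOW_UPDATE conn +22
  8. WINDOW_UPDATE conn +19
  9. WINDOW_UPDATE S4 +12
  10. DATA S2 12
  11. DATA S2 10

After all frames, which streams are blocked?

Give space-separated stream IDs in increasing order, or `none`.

Answer: S2

Derivation:
Op 1: conn=11 S1=29 S2=29 S3=11 S4=29 blocked=[]
Op 2: conn=0 S1=29 S2=29 S3=11 S4=18 blocked=[1, 2, 3, 4]
Op 3: conn=0 S1=29 S2=29 S3=32 S4=18 blocked=[1, 2, 3, 4]
Op 4: conn=-10 S1=29 S2=19 S3=32 S4=18 blocked=[1, 2, 3, 4]
Op 5: conn=0 S1=29 S2=19 S3=32 S4=18 blocked=[1, 2, 3, 4]
Op 6: conn=21 S1=29 S2=19 S3=32 S4=18 blocked=[]
Op 7: conn=43 S1=29 S2=19 S3=32 S4=18 blocked=[]
Op 8: conn=62 S1=29 S2=19 S3=32 S4=18 blocked=[]
Op 9: conn=62 S1=29 S2=19 S3=32 S4=30 blocked=[]
Op 10: conn=50 S1=29 S2=7 S3=32 S4=30 blocked=[]
Op 11: conn=40 S1=29 S2=-3 S3=32 S4=30 blocked=[2]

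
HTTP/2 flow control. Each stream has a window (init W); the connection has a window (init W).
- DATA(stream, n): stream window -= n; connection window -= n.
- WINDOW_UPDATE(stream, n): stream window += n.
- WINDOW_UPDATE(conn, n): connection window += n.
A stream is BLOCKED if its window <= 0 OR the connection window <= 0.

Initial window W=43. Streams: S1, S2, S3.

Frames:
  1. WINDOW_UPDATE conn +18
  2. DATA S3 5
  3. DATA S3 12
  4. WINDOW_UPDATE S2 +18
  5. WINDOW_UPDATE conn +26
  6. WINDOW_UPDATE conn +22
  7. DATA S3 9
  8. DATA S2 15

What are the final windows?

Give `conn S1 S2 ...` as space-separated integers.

Answer: 68 43 46 17

Derivation:
Op 1: conn=61 S1=43 S2=43 S3=43 blocked=[]
Op 2: conn=56 S1=43 S2=43 S3=38 blocked=[]
Op 3: conn=44 S1=43 S2=43 S3=26 blocked=[]
Op 4: conn=44 S1=43 S2=61 S3=26 blocked=[]
Op 5: conn=70 S1=43 S2=61 S3=26 blocked=[]
Op 6: conn=92 S1=43 S2=61 S3=26 blocked=[]
Op 7: conn=83 S1=43 S2=61 S3=17 blocked=[]
Op 8: conn=68 S1=43 S2=46 S3=17 blocked=[]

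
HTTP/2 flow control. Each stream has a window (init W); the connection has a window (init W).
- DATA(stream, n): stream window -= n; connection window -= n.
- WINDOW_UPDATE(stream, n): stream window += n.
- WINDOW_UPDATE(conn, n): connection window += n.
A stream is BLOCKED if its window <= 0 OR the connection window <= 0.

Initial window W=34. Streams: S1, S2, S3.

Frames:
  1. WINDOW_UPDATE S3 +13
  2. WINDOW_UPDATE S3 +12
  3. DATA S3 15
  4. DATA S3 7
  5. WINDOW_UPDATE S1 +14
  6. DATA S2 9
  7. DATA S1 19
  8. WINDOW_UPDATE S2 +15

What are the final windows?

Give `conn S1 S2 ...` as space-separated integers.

Answer: -16 29 40 37

Derivation:
Op 1: conn=34 S1=34 S2=34 S3=47 blocked=[]
Op 2: conn=34 S1=34 S2=34 S3=59 blocked=[]
Op 3: conn=19 S1=34 S2=34 S3=44 blocked=[]
Op 4: conn=12 S1=34 S2=34 S3=37 blocked=[]
Op 5: conn=12 S1=48 S2=34 S3=37 blocked=[]
Op 6: conn=3 S1=48 S2=25 S3=37 blocked=[]
Op 7: conn=-16 S1=29 S2=25 S3=37 blocked=[1, 2, 3]
Op 8: conn=-16 S1=29 S2=40 S3=37 blocked=[1, 2, 3]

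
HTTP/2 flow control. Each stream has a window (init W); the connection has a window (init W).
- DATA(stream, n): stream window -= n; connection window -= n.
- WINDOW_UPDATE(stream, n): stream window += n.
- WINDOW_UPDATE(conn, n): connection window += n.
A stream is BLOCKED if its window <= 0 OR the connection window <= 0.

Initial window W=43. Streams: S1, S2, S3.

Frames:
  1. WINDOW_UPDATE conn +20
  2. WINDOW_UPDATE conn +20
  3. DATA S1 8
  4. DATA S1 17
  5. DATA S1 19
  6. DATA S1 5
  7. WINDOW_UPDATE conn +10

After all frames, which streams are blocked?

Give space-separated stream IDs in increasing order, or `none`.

Answer: S1

Derivation:
Op 1: conn=63 S1=43 S2=43 S3=43 blocked=[]
Op 2: conn=83 S1=43 S2=43 S3=43 blocked=[]
Op 3: conn=75 S1=35 S2=43 S3=43 blocked=[]
Op 4: conn=58 S1=18 S2=43 S3=43 blocked=[]
Op 5: conn=39 S1=-1 S2=43 S3=43 blocked=[1]
Op 6: conn=34 S1=-6 S2=43 S3=43 blocked=[1]
Op 7: conn=44 S1=-6 S2=43 S3=43 blocked=[1]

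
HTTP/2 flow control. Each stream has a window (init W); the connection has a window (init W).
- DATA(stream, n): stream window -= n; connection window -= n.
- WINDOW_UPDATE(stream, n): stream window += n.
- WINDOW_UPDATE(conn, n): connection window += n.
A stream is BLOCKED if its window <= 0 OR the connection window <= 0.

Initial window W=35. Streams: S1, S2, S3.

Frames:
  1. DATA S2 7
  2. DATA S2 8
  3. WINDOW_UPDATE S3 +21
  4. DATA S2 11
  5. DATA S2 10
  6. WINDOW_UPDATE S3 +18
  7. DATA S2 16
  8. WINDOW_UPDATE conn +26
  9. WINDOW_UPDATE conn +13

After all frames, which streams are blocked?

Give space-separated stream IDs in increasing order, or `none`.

Answer: S2

Derivation:
Op 1: conn=28 S1=35 S2=28 S3=35 blocked=[]
Op 2: conn=20 S1=35 S2=20 S3=35 blocked=[]
Op 3: conn=20 S1=35 S2=20 S3=56 blocked=[]
Op 4: conn=9 S1=35 S2=9 S3=56 blocked=[]
Op 5: conn=-1 S1=35 S2=-1 S3=56 blocked=[1, 2, 3]
Op 6: conn=-1 S1=35 S2=-1 S3=74 blocked=[1, 2, 3]
Op 7: conn=-17 S1=35 S2=-17 S3=74 blocked=[1, 2, 3]
Op 8: conn=9 S1=35 S2=-17 S3=74 blocked=[2]
Op 9: conn=22 S1=35 S2=-17 S3=74 blocked=[2]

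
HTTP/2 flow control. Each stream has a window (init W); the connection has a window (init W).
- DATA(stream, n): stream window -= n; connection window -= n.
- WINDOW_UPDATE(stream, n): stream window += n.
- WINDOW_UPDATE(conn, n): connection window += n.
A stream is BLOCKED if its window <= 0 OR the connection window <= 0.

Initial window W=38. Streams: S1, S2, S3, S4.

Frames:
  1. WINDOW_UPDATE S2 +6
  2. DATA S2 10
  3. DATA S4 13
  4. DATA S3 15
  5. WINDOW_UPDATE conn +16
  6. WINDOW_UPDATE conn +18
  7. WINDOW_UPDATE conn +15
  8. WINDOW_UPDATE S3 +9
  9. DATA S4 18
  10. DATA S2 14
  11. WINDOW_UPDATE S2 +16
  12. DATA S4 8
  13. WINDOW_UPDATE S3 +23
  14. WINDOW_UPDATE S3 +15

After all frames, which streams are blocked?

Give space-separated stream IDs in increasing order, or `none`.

Answer: S4

Derivation:
Op 1: conn=38 S1=38 S2=44 S3=38 S4=38 blocked=[]
Op 2: conn=28 S1=38 S2=34 S3=38 S4=38 blocked=[]
Op 3: conn=15 S1=38 S2=34 S3=38 S4=25 blocked=[]
Op 4: conn=0 S1=38 S2=34 S3=23 S4=25 blocked=[1, 2, 3, 4]
Op 5: conn=16 S1=38 S2=34 S3=23 S4=25 blocked=[]
Op 6: conn=34 S1=38 S2=34 S3=23 S4=25 blocked=[]
Op 7: conn=49 S1=38 S2=34 S3=23 S4=25 blocked=[]
Op 8: conn=49 S1=38 S2=34 S3=32 S4=25 blocked=[]
Op 9: conn=31 S1=38 S2=34 S3=32 S4=7 blocked=[]
Op 10: conn=17 S1=38 S2=20 S3=32 S4=7 blocked=[]
Op 11: conn=17 S1=38 S2=36 S3=32 S4=7 blocked=[]
Op 12: conn=9 S1=38 S2=36 S3=32 S4=-1 blocked=[4]
Op 13: conn=9 S1=38 S2=36 S3=55 S4=-1 blocked=[4]
Op 14: conn=9 S1=38 S2=36 S3=70 S4=-1 blocked=[4]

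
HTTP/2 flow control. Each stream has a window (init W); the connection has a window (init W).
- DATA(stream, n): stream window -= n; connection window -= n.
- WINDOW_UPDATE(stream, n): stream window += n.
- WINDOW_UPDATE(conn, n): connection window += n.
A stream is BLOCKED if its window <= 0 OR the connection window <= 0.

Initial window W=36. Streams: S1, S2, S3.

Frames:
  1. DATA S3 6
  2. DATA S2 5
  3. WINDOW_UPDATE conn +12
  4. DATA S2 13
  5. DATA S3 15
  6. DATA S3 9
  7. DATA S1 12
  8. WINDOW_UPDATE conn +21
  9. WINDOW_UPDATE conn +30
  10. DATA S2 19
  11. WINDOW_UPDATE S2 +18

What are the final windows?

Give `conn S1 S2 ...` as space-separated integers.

Op 1: conn=30 S1=36 S2=36 S3=30 blocked=[]
Op 2: conn=25 S1=36 S2=31 S3=30 blocked=[]
Op 3: conn=37 S1=36 S2=31 S3=30 blocked=[]
Op 4: conn=24 S1=36 S2=18 S3=30 blocked=[]
Op 5: conn=9 S1=36 S2=18 S3=15 blocked=[]
Op 6: conn=0 S1=36 S2=18 S3=6 blocked=[1, 2, 3]
Op 7: conn=-12 S1=24 S2=18 S3=6 blocked=[1, 2, 3]
Op 8: conn=9 S1=24 S2=18 S3=6 blocked=[]
Op 9: conn=39 S1=24 S2=18 S3=6 blocked=[]
Op 10: conn=20 S1=24 S2=-1 S3=6 blocked=[2]
Op 11: conn=20 S1=24 S2=17 S3=6 blocked=[]

Answer: 20 24 17 6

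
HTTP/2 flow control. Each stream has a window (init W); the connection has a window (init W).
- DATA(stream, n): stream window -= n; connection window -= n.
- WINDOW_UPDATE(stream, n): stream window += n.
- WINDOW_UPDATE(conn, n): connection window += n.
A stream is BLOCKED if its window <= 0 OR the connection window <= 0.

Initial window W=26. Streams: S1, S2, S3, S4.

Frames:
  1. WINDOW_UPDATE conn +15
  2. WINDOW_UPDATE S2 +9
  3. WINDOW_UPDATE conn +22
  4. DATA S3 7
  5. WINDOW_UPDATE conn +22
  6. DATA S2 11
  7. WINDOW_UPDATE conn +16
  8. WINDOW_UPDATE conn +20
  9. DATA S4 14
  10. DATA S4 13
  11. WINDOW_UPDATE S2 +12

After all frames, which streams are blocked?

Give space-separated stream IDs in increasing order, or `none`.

Op 1: conn=41 S1=26 S2=26 S3=26 S4=26 blocked=[]
Op 2: conn=41 S1=26 S2=35 S3=26 S4=26 blocked=[]
Op 3: conn=63 S1=26 S2=35 S3=26 S4=26 blocked=[]
Op 4: conn=56 S1=26 S2=35 S3=19 S4=26 blocked=[]
Op 5: conn=78 S1=26 S2=35 S3=19 S4=26 blocked=[]
Op 6: conn=67 S1=26 S2=24 S3=19 S4=26 blocked=[]
Op 7: conn=83 S1=26 S2=24 S3=19 S4=26 blocked=[]
Op 8: conn=103 S1=26 S2=24 S3=19 S4=26 blocked=[]
Op 9: conn=89 S1=26 S2=24 S3=19 S4=12 blocked=[]
Op 10: conn=76 S1=26 S2=24 S3=19 S4=-1 blocked=[4]
Op 11: conn=76 S1=26 S2=36 S3=19 S4=-1 blocked=[4]

Answer: S4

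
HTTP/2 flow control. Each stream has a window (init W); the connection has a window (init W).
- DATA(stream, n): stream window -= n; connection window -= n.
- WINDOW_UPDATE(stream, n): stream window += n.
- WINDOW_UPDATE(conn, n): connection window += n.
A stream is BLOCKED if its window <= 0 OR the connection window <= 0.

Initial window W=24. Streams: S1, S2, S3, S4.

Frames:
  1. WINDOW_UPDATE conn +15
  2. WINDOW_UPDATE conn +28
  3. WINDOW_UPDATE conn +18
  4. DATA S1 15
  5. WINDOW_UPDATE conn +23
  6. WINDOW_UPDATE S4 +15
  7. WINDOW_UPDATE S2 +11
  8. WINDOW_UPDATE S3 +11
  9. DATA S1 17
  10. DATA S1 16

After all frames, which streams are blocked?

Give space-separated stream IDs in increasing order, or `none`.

Op 1: conn=39 S1=24 S2=24 S3=24 S4=24 blocked=[]
Op 2: conn=67 S1=24 S2=24 S3=24 S4=24 blocked=[]
Op 3: conn=85 S1=24 S2=24 S3=24 S4=24 blocked=[]
Op 4: conn=70 S1=9 S2=24 S3=24 S4=24 blocked=[]
Op 5: conn=93 S1=9 S2=24 S3=24 S4=24 blocked=[]
Op 6: conn=93 S1=9 S2=24 S3=24 S4=39 blocked=[]
Op 7: conn=93 S1=9 S2=35 S3=24 S4=39 blocked=[]
Op 8: conn=93 S1=9 S2=35 S3=35 S4=39 blocked=[]
Op 9: conn=76 S1=-8 S2=35 S3=35 S4=39 blocked=[1]
Op 10: conn=60 S1=-24 S2=35 S3=35 S4=39 blocked=[1]

Answer: S1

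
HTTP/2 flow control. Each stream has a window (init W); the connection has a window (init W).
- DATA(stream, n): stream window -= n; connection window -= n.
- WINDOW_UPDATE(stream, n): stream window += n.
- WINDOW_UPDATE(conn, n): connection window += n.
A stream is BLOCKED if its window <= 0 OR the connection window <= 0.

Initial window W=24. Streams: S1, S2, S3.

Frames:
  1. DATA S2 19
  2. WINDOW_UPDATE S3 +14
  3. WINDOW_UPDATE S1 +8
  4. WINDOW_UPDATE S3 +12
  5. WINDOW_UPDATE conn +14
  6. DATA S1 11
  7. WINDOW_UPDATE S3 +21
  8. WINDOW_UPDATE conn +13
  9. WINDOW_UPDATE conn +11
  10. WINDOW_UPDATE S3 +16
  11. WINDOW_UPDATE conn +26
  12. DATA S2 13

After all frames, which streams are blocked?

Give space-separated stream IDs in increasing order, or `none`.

Op 1: conn=5 S1=24 S2=5 S3=24 blocked=[]
Op 2: conn=5 S1=24 S2=5 S3=38 blocked=[]
Op 3: conn=5 S1=32 S2=5 S3=38 blocked=[]
Op 4: conn=5 S1=32 S2=5 S3=50 blocked=[]
Op 5: conn=19 S1=32 S2=5 S3=50 blocked=[]
Op 6: conn=8 S1=21 S2=5 S3=50 blocked=[]
Op 7: conn=8 S1=21 S2=5 S3=71 blocked=[]
Op 8: conn=21 S1=21 S2=5 S3=71 blocked=[]
Op 9: conn=32 S1=21 S2=5 S3=71 blocked=[]
Op 10: conn=32 S1=21 S2=5 S3=87 blocked=[]
Op 11: conn=58 S1=21 S2=5 S3=87 blocked=[]
Op 12: conn=45 S1=21 S2=-8 S3=87 blocked=[2]

Answer: S2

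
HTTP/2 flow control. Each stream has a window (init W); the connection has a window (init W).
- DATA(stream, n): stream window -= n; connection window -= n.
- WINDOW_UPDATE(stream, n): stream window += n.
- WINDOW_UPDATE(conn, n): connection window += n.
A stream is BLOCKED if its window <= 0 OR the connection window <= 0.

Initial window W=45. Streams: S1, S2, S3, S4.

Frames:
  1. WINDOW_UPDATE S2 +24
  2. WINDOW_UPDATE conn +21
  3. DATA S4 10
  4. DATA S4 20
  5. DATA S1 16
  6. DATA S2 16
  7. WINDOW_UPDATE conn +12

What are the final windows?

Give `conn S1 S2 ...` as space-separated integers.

Op 1: conn=45 S1=45 S2=69 S3=45 S4=45 blocked=[]
Op 2: conn=66 S1=45 S2=69 S3=45 S4=45 blocked=[]
Op 3: conn=56 S1=45 S2=69 S3=45 S4=35 blocked=[]
Op 4: conn=36 S1=45 S2=69 S3=45 S4=15 blocked=[]
Op 5: conn=20 S1=29 S2=69 S3=45 S4=15 blocked=[]
Op 6: conn=4 S1=29 S2=53 S3=45 S4=15 blocked=[]
Op 7: conn=16 S1=29 S2=53 S3=45 S4=15 blocked=[]

Answer: 16 29 53 45 15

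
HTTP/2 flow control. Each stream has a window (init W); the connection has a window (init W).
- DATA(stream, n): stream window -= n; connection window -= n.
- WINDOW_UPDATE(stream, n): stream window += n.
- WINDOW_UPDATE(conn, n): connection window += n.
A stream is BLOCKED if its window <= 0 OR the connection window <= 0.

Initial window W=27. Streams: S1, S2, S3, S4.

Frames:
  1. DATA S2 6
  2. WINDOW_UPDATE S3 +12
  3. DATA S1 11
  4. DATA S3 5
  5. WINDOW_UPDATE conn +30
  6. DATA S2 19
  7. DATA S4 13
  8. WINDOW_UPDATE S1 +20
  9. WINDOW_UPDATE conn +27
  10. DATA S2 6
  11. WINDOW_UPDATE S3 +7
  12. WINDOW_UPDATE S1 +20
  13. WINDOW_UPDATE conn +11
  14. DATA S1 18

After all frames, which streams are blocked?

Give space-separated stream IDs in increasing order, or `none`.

Op 1: conn=21 S1=27 S2=21 S3=27 S4=27 blocked=[]
Op 2: conn=21 S1=27 S2=21 S3=39 S4=27 blocked=[]
Op 3: conn=10 S1=16 S2=21 S3=39 S4=27 blocked=[]
Op 4: conn=5 S1=16 S2=21 S3=34 S4=27 blocked=[]
Op 5: conn=35 S1=16 S2=21 S3=34 S4=27 blocked=[]
Op 6: conn=16 S1=16 S2=2 S3=34 S4=27 blocked=[]
Op 7: conn=3 S1=16 S2=2 S3=34 S4=14 blocked=[]
Op 8: conn=3 S1=36 S2=2 S3=34 S4=14 blocked=[]
Op 9: conn=30 S1=36 S2=2 S3=34 S4=14 blocked=[]
Op 10: conn=24 S1=36 S2=-4 S3=34 S4=14 blocked=[2]
Op 11: conn=24 S1=36 S2=-4 S3=41 S4=14 blocked=[2]
Op 12: conn=24 S1=56 S2=-4 S3=41 S4=14 blocked=[2]
Op 13: conn=35 S1=56 S2=-4 S3=41 S4=14 blocked=[2]
Op 14: conn=17 S1=38 S2=-4 S3=41 S4=14 blocked=[2]

Answer: S2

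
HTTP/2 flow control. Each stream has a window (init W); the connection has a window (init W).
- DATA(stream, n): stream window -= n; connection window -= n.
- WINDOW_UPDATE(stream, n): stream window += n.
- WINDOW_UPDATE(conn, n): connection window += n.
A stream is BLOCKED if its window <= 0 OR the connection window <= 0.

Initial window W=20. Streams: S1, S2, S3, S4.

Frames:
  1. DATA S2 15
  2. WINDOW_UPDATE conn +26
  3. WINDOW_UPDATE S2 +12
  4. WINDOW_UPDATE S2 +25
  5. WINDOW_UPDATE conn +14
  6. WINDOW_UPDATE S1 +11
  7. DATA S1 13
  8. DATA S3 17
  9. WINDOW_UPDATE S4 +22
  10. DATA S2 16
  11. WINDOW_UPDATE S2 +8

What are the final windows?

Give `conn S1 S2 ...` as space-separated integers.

Op 1: conn=5 S1=20 S2=5 S3=20 S4=20 blocked=[]
Op 2: conn=31 S1=20 S2=5 S3=20 S4=20 blocked=[]
Op 3: conn=31 S1=20 S2=17 S3=20 S4=20 blocked=[]
Op 4: conn=31 S1=20 S2=42 S3=20 S4=20 blocked=[]
Op 5: conn=45 S1=20 S2=42 S3=20 S4=20 blocked=[]
Op 6: conn=45 S1=31 S2=42 S3=20 S4=20 blocked=[]
Op 7: conn=32 S1=18 S2=42 S3=20 S4=20 blocked=[]
Op 8: conn=15 S1=18 S2=42 S3=3 S4=20 blocked=[]
Op 9: conn=15 S1=18 S2=42 S3=3 S4=42 blocked=[]
Op 10: conn=-1 S1=18 S2=26 S3=3 S4=42 blocked=[1, 2, 3, 4]
Op 11: conn=-1 S1=18 S2=34 S3=3 S4=42 blocked=[1, 2, 3, 4]

Answer: -1 18 34 3 42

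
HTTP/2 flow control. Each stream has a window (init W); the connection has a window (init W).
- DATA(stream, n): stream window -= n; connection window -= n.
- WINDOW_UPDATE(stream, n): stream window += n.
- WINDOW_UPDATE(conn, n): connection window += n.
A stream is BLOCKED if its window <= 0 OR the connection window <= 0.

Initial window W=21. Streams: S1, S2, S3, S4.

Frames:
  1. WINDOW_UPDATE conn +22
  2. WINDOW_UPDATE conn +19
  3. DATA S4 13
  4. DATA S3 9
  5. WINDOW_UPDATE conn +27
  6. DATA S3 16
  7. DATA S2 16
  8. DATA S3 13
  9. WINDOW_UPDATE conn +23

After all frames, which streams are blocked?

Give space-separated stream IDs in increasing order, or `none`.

Op 1: conn=43 S1=21 S2=21 S3=21 S4=21 blocked=[]
Op 2: conn=62 S1=21 S2=21 S3=21 S4=21 blocked=[]
Op 3: conn=49 S1=21 S2=21 S3=21 S4=8 blocked=[]
Op 4: conn=40 S1=21 S2=21 S3=12 S4=8 blocked=[]
Op 5: conn=67 S1=21 S2=21 S3=12 S4=8 blocked=[]
Op 6: conn=51 S1=21 S2=21 S3=-4 S4=8 blocked=[3]
Op 7: conn=35 S1=21 S2=5 S3=-4 S4=8 blocked=[3]
Op 8: conn=22 S1=21 S2=5 S3=-17 S4=8 blocked=[3]
Op 9: conn=45 S1=21 S2=5 S3=-17 S4=8 blocked=[3]

Answer: S3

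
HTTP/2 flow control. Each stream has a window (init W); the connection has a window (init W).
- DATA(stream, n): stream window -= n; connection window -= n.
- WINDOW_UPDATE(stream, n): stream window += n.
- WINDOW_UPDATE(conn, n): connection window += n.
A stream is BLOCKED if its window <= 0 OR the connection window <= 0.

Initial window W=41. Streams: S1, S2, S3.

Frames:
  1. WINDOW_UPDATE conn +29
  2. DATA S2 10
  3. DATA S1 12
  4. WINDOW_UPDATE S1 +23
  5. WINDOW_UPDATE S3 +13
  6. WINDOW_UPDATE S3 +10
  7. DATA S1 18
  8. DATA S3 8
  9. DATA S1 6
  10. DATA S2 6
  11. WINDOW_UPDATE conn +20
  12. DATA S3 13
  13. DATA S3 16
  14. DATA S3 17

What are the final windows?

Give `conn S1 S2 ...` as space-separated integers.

Answer: -16 28 25 10

Derivation:
Op 1: conn=70 S1=41 S2=41 S3=41 blocked=[]
Op 2: conn=60 S1=41 S2=31 S3=41 blocked=[]
Op 3: conn=48 S1=29 S2=31 S3=41 blocked=[]
Op 4: conn=48 S1=52 S2=31 S3=41 blocked=[]
Op 5: conn=48 S1=52 S2=31 S3=54 blocked=[]
Op 6: conn=48 S1=52 S2=31 S3=64 blocked=[]
Op 7: conn=30 S1=34 S2=31 S3=64 blocked=[]
Op 8: conn=22 S1=34 S2=31 S3=56 blocked=[]
Op 9: conn=16 S1=28 S2=31 S3=56 blocked=[]
Op 10: conn=10 S1=28 S2=25 S3=56 blocked=[]
Op 11: conn=30 S1=28 S2=25 S3=56 blocked=[]
Op 12: conn=17 S1=28 S2=25 S3=43 blocked=[]
Op 13: conn=1 S1=28 S2=25 S3=27 blocked=[]
Op 14: conn=-16 S1=28 S2=25 S3=10 blocked=[1, 2, 3]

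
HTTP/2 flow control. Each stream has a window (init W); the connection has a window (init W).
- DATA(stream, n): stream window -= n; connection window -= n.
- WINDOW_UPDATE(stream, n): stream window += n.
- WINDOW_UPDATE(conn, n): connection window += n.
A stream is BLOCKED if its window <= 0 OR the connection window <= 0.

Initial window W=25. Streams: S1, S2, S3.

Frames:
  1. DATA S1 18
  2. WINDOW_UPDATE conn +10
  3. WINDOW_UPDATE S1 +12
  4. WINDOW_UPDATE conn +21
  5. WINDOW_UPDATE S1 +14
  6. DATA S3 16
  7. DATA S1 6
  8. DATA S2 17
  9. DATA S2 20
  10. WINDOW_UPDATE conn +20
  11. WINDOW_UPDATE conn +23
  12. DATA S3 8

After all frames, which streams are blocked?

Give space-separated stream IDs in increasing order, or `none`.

Op 1: conn=7 S1=7 S2=25 S3=25 blocked=[]
Op 2: conn=17 S1=7 S2=25 S3=25 blocked=[]
Op 3: conn=17 S1=19 S2=25 S3=25 blocked=[]
Op 4: conn=38 S1=19 S2=25 S3=25 blocked=[]
Op 5: conn=38 S1=33 S2=25 S3=25 blocked=[]
Op 6: conn=22 S1=33 S2=25 S3=9 blocked=[]
Op 7: conn=16 S1=27 S2=25 S3=9 blocked=[]
Op 8: conn=-1 S1=27 S2=8 S3=9 blocked=[1, 2, 3]
Op 9: conn=-21 S1=27 S2=-12 S3=9 blocked=[1, 2, 3]
Op 10: conn=-1 S1=27 S2=-12 S3=9 blocked=[1, 2, 3]
Op 11: conn=22 S1=27 S2=-12 S3=9 blocked=[2]
Op 12: conn=14 S1=27 S2=-12 S3=1 blocked=[2]

Answer: S2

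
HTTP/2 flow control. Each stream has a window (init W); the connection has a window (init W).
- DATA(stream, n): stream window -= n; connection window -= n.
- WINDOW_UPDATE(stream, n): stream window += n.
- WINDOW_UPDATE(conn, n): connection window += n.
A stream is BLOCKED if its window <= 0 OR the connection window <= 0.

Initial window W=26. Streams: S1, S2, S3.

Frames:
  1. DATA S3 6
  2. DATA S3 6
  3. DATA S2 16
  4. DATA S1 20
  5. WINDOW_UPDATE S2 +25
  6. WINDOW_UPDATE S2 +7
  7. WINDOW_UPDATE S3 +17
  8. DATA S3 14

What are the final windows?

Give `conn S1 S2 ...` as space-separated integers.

Answer: -36 6 42 17

Derivation:
Op 1: conn=20 S1=26 S2=26 S3=20 blocked=[]
Op 2: conn=14 S1=26 S2=26 S3=14 blocked=[]
Op 3: conn=-2 S1=26 S2=10 S3=14 blocked=[1, 2, 3]
Op 4: conn=-22 S1=6 S2=10 S3=14 blocked=[1, 2, 3]
Op 5: conn=-22 S1=6 S2=35 S3=14 blocked=[1, 2, 3]
Op 6: conn=-22 S1=6 S2=42 S3=14 blocked=[1, 2, 3]
Op 7: conn=-22 S1=6 S2=42 S3=31 blocked=[1, 2, 3]
Op 8: conn=-36 S1=6 S2=42 S3=17 blocked=[1, 2, 3]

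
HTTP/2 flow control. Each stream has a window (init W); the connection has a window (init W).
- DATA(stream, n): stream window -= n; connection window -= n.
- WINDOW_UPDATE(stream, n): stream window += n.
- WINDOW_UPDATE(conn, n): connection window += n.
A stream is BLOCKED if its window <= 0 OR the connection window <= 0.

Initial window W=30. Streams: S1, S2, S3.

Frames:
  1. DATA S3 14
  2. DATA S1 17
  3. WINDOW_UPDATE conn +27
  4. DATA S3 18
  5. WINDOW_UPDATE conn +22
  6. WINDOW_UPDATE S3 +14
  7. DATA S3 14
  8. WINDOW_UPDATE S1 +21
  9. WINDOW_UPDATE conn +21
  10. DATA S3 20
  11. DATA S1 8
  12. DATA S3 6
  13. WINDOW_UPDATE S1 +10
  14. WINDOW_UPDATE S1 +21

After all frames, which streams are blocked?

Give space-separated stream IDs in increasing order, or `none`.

Answer: S3

Derivation:
Op 1: conn=16 S1=30 S2=30 S3=16 blocked=[]
Op 2: conn=-1 S1=13 S2=30 S3=16 blocked=[1, 2, 3]
Op 3: conn=26 S1=13 S2=30 S3=16 blocked=[]
Op 4: conn=8 S1=13 S2=30 S3=-2 blocked=[3]
Op 5: conn=30 S1=13 S2=30 S3=-2 blocked=[3]
Op 6: conn=30 S1=13 S2=30 S3=12 blocked=[]
Op 7: conn=16 S1=13 S2=30 S3=-2 blocked=[3]
Op 8: conn=16 S1=34 S2=30 S3=-2 blocked=[3]
Op 9: conn=37 S1=34 S2=30 S3=-2 blocked=[3]
Op 10: conn=17 S1=34 S2=30 S3=-22 blocked=[3]
Op 11: conn=9 S1=26 S2=30 S3=-22 blocked=[3]
Op 12: conn=3 S1=26 S2=30 S3=-28 blocked=[3]
Op 13: conn=3 S1=36 S2=30 S3=-28 blocked=[3]
Op 14: conn=3 S1=57 S2=30 S3=-28 blocked=[3]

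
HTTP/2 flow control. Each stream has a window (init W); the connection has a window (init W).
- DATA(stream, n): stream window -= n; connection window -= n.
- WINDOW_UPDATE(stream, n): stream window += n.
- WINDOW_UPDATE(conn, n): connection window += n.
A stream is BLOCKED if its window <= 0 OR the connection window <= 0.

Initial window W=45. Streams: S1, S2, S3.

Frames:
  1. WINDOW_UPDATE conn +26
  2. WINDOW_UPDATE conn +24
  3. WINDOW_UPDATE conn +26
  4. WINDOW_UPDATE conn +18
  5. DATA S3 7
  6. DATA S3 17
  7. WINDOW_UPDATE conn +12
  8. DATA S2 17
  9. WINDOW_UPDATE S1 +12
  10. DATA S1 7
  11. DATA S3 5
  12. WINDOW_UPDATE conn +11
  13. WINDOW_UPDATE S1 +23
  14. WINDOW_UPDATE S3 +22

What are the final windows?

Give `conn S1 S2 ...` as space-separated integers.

Answer: 109 73 28 38

Derivation:
Op 1: conn=71 S1=45 S2=45 S3=45 blocked=[]
Op 2: conn=95 S1=45 S2=45 S3=45 blocked=[]
Op 3: conn=121 S1=45 S2=45 S3=45 blocked=[]
Op 4: conn=139 S1=45 S2=45 S3=45 blocked=[]
Op 5: conn=132 S1=45 S2=45 S3=38 blocked=[]
Op 6: conn=115 S1=45 S2=45 S3=21 blocked=[]
Op 7: conn=127 S1=45 S2=45 S3=21 blocked=[]
Op 8: conn=110 S1=45 S2=28 S3=21 blocked=[]
Op 9: conn=110 S1=57 S2=28 S3=21 blocked=[]
Op 10: conn=103 S1=50 S2=28 S3=21 blocked=[]
Op 11: conn=98 S1=50 S2=28 S3=16 blocked=[]
Op 12: conn=109 S1=50 S2=28 S3=16 blocked=[]
Op 13: conn=109 S1=73 S2=28 S3=16 blocked=[]
Op 14: conn=109 S1=73 S2=28 S3=38 blocked=[]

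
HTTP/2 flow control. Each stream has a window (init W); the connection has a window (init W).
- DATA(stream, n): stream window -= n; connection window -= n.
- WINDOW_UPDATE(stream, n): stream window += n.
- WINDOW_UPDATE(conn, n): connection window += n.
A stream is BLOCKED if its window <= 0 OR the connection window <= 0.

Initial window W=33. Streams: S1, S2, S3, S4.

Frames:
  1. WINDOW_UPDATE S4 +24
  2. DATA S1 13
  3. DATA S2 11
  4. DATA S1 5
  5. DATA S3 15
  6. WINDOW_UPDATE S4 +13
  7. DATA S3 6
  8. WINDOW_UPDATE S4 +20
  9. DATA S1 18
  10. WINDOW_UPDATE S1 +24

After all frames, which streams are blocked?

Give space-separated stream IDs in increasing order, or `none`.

Answer: S1 S2 S3 S4

Derivation:
Op 1: conn=33 S1=33 S2=33 S3=33 S4=57 blocked=[]
Op 2: conn=20 S1=20 S2=33 S3=33 S4=57 blocked=[]
Op 3: conn=9 S1=20 S2=22 S3=33 S4=57 blocked=[]
Op 4: conn=4 S1=15 S2=22 S3=33 S4=57 blocked=[]
Op 5: conn=-11 S1=15 S2=22 S3=18 S4=57 blocked=[1, 2, 3, 4]
Op 6: conn=-11 S1=15 S2=22 S3=18 S4=70 blocked=[1, 2, 3, 4]
Op 7: conn=-17 S1=15 S2=22 S3=12 S4=70 blocked=[1, 2, 3, 4]
Op 8: conn=-17 S1=15 S2=22 S3=12 S4=90 blocked=[1, 2, 3, 4]
Op 9: conn=-35 S1=-3 S2=22 S3=12 S4=90 blocked=[1, 2, 3, 4]
Op 10: conn=-35 S1=21 S2=22 S3=12 S4=90 blocked=[1, 2, 3, 4]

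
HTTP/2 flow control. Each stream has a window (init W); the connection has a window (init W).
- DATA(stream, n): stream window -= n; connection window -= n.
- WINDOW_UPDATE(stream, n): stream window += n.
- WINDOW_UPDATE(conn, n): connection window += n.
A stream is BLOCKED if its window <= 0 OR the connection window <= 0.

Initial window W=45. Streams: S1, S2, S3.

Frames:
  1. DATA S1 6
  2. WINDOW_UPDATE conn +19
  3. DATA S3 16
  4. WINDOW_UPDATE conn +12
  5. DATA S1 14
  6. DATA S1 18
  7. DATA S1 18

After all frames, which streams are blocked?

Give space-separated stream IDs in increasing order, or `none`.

Answer: S1

Derivation:
Op 1: conn=39 S1=39 S2=45 S3=45 blocked=[]
Op 2: conn=58 S1=39 S2=45 S3=45 blocked=[]
Op 3: conn=42 S1=39 S2=45 S3=29 blocked=[]
Op 4: conn=54 S1=39 S2=45 S3=29 blocked=[]
Op 5: conn=40 S1=25 S2=45 S3=29 blocked=[]
Op 6: conn=22 S1=7 S2=45 S3=29 blocked=[]
Op 7: conn=4 S1=-11 S2=45 S3=29 blocked=[1]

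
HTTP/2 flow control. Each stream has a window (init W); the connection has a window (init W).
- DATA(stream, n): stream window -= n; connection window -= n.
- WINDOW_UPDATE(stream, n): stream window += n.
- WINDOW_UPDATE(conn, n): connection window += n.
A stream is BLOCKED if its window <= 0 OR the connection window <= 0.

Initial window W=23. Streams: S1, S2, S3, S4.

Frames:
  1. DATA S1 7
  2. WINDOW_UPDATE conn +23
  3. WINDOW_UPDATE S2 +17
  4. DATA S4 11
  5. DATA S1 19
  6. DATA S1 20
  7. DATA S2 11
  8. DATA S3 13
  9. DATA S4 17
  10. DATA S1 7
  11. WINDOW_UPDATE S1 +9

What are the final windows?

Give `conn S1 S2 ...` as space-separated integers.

Answer: -59 -21 29 10 -5

Derivation:
Op 1: conn=16 S1=16 S2=23 S3=23 S4=23 blocked=[]
Op 2: conn=39 S1=16 S2=23 S3=23 S4=23 blocked=[]
Op 3: conn=39 S1=16 S2=40 S3=23 S4=23 blocked=[]
Op 4: conn=28 S1=16 S2=40 S3=23 S4=12 blocked=[]
Op 5: conn=9 S1=-3 S2=40 S3=23 S4=12 blocked=[1]
Op 6: conn=-11 S1=-23 S2=40 S3=23 S4=12 blocked=[1, 2, 3, 4]
Op 7: conn=-22 S1=-23 S2=29 S3=23 S4=12 blocked=[1, 2, 3, 4]
Op 8: conn=-35 S1=-23 S2=29 S3=10 S4=12 blocked=[1, 2, 3, 4]
Op 9: conn=-52 S1=-23 S2=29 S3=10 S4=-5 blocked=[1, 2, 3, 4]
Op 10: conn=-59 S1=-30 S2=29 S3=10 S4=-5 blocked=[1, 2, 3, 4]
Op 11: conn=-59 S1=-21 S2=29 S3=10 S4=-5 blocked=[1, 2, 3, 4]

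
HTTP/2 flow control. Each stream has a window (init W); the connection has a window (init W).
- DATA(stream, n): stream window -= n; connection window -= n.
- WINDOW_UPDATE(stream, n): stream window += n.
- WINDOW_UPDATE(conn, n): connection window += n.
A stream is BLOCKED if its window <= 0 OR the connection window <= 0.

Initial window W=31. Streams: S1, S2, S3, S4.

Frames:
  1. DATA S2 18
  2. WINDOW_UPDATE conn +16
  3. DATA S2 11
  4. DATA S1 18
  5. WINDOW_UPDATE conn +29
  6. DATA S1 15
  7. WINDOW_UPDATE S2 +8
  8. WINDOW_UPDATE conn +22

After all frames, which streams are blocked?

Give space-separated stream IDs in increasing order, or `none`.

Op 1: conn=13 S1=31 S2=13 S3=31 S4=31 blocked=[]
Op 2: conn=29 S1=31 S2=13 S3=31 S4=31 blocked=[]
Op 3: conn=18 S1=31 S2=2 S3=31 S4=31 blocked=[]
Op 4: conn=0 S1=13 S2=2 S3=31 S4=31 blocked=[1, 2, 3, 4]
Op 5: conn=29 S1=13 S2=2 S3=31 S4=31 blocked=[]
Op 6: conn=14 S1=-2 S2=2 S3=31 S4=31 blocked=[1]
Op 7: conn=14 S1=-2 S2=10 S3=31 S4=31 blocked=[1]
Op 8: conn=36 S1=-2 S2=10 S3=31 S4=31 blocked=[1]

Answer: S1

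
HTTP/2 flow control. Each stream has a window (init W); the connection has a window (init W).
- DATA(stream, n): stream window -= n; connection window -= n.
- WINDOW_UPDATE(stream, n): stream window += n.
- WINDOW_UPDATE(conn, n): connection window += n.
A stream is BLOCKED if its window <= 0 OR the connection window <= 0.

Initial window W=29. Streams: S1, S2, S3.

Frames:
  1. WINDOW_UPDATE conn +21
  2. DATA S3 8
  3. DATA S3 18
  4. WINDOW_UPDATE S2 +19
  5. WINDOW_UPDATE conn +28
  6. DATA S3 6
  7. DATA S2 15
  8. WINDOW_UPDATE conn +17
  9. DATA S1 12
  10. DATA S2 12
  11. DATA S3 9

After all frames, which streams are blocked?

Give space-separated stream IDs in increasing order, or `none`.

Op 1: conn=50 S1=29 S2=29 S3=29 blocked=[]
Op 2: conn=42 S1=29 S2=29 S3=21 blocked=[]
Op 3: conn=24 S1=29 S2=29 S3=3 blocked=[]
Op 4: conn=24 S1=29 S2=48 S3=3 blocked=[]
Op 5: conn=52 S1=29 S2=48 S3=3 blocked=[]
Op 6: conn=46 S1=29 S2=48 S3=-3 blocked=[3]
Op 7: conn=31 S1=29 S2=33 S3=-3 blocked=[3]
Op 8: conn=48 S1=29 S2=33 S3=-3 blocked=[3]
Op 9: conn=36 S1=17 S2=33 S3=-3 blocked=[3]
Op 10: conn=24 S1=17 S2=21 S3=-3 blocked=[3]
Op 11: conn=15 S1=17 S2=21 S3=-12 blocked=[3]

Answer: S3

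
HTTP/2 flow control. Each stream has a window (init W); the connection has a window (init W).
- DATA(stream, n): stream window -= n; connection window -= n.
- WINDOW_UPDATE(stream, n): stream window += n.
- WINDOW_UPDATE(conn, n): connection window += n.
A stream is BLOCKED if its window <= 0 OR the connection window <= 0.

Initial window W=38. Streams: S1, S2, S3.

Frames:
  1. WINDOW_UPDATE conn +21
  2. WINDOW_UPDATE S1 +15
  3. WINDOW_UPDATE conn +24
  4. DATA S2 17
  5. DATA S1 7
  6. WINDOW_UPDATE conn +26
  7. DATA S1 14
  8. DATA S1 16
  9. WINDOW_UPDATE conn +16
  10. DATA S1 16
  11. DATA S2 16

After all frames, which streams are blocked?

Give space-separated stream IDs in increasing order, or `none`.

Answer: S1

Derivation:
Op 1: conn=59 S1=38 S2=38 S3=38 blocked=[]
Op 2: conn=59 S1=53 S2=38 S3=38 blocked=[]
Op 3: conn=83 S1=53 S2=38 S3=38 blocked=[]
Op 4: conn=66 S1=53 S2=21 S3=38 blocked=[]
Op 5: conn=59 S1=46 S2=21 S3=38 blocked=[]
Op 6: conn=85 S1=46 S2=21 S3=38 blocked=[]
Op 7: conn=71 S1=32 S2=21 S3=38 blocked=[]
Op 8: conn=55 S1=16 S2=21 S3=38 blocked=[]
Op 9: conn=71 S1=16 S2=21 S3=38 blocked=[]
Op 10: conn=55 S1=0 S2=21 S3=38 blocked=[1]
Op 11: conn=39 S1=0 S2=5 S3=38 blocked=[1]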